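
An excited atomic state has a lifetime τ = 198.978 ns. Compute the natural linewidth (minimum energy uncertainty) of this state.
1.654 neV

Using the energy-time uncertainty principle:
ΔEΔt ≥ ℏ/2

The lifetime τ represents the time uncertainty Δt.
The natural linewidth (minimum energy uncertainty) is:

ΔE = ℏ/(2τ)
ΔE = (1.055e-34 J·s) / (2 × 1.990e-07 s)
ΔE = 2.650e-28 J = 1.654 neV

This natural linewidth limits the precision of spectroscopic measurements.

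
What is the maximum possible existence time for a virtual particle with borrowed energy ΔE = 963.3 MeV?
3.416 × 10^-25 s

Using the energy-time uncertainty principle:
ΔEΔt ≥ ℏ/2

For a virtual particle borrowing energy ΔE, the maximum lifetime is:
Δt_max = ℏ/(2ΔE)

Converting energy:
ΔE = 963.3 MeV = 1.543e-10 J

Δt_max = (1.055e-34 J·s) / (2 × 1.543e-10 J)
Δt_max = 3.416e-25 s = 3.416 × 10^-25 s

Virtual particles with higher borrowed energy exist for shorter times.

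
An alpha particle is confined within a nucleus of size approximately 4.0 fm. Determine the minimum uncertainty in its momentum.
1.318 × 10^-20 kg·m/s

Using the Heisenberg uncertainty principle:
ΔxΔp ≥ ℏ/2

With Δx ≈ L = 4.000e-15 m (the confinement size):
Δp_min = ℏ/(2Δx)
Δp_min = (1.055e-34 J·s) / (2 × 4.000e-15 m)
Δp_min = 1.318e-20 kg·m/s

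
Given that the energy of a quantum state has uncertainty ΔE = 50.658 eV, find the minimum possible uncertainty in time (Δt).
6.497 as

Using the energy-time uncertainty principle:
ΔEΔt ≥ ℏ/2

The minimum uncertainty in time is:
Δt_min = ℏ/(2ΔE)
Δt_min = (1.055e-34 J·s) / (2 × 8.116e-18 J)
Δt_min = 6.497e-18 s = 6.497 as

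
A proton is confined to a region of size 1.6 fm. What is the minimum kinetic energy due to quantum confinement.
2.026 MeV

Using the uncertainty principle:

1. Position uncertainty: Δx ≈ 1.600e-15 m
2. Minimum momentum uncertainty: Δp = ℏ/(2Δx) = 3.296e-20 kg·m/s
3. Minimum kinetic energy:
   KE = (Δp)²/(2m) = (3.296e-20)²/(2 × 1.673e-27 kg)
   KE = 3.247e-13 J = 2.026 MeV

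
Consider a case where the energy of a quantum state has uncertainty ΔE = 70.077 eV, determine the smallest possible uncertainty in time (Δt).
4.696 as

Using the energy-time uncertainty principle:
ΔEΔt ≥ ℏ/2

The minimum uncertainty in time is:
Δt_min = ℏ/(2ΔE)
Δt_min = (1.055e-34 J·s) / (2 × 1.123e-17 J)
Δt_min = 4.696e-18 s = 4.696 as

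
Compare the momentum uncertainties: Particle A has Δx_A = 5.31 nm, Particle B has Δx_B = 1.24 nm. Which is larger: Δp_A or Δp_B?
Particle B has the larger minimum momentum uncertainty, by a factor of 4.28.

For each particle, the minimum momentum uncertainty is Δp_min = ℏ/(2Δx):

Particle A: Δp_A = ℏ/(2×5.310e-09 m) = 9.930e-27 kg·m/s
Particle B: Δp_B = ℏ/(2×1.240e-09 m) = 4.252e-26 kg·m/s

Ratio: Δp_B/Δp_A = 4.28

Since Δp_min ∝ 1/Δx, the particle with smaller position uncertainty (B) has larger momentum uncertainty.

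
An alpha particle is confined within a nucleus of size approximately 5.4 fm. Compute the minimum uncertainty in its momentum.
9.765 × 10^-21 kg·m/s

Using the Heisenberg uncertainty principle:
ΔxΔp ≥ ℏ/2

With Δx ≈ L = 5.400e-15 m (the confinement size):
Δp_min = ℏ/(2Δx)
Δp_min = (1.055e-34 J·s) / (2 × 5.400e-15 m)
Δp_min = 9.765e-21 kg·m/s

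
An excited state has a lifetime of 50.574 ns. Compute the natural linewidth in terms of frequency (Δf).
1.573 MHz

Using the energy-time uncertainty principle and E = hf:
ΔEΔt ≥ ℏ/2
hΔf·Δt ≥ ℏ/2

The minimum frequency uncertainty is:
Δf = ℏ/(2hτ) = 1/(4πτ)
Δf = 1/(4π × 5.057e-08 s)
Δf = 1.573e+06 Hz = 1.573 MHz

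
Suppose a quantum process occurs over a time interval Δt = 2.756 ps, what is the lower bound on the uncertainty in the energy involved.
119.414 μeV

Using the energy-time uncertainty principle:
ΔEΔt ≥ ℏ/2

The minimum uncertainty in energy is:
ΔE_min = ℏ/(2Δt)
ΔE_min = (1.055e-34 J·s) / (2 × 2.756e-12 s)
ΔE_min = 1.913e-23 J = 119.414 μeV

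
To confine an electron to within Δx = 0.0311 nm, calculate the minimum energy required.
9.848 eV

Localizing a particle requires giving it sufficient momentum uncertainty:

1. From uncertainty principle: Δp ≥ ℏ/(2Δx)
   Δp_min = (1.055e-34 J·s) / (2 × 3.110e-11 m)
   Δp_min = 1.695e-24 kg·m/s

2. This momentum uncertainty corresponds to kinetic energy:
   KE ≈ (Δp)²/(2m) = (1.695e-24)²/(2 × 9.109e-31 kg)
   KE = 1.578e-18 J = 9.848 eV

Tighter localization requires more energy.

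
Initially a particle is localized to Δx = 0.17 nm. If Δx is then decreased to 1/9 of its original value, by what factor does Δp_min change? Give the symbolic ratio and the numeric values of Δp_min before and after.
Original Δp_min = 3.102 × 10^-25 kg·m/s; new Δp'_min = 2.792 × 10^-24 kg·m/s; ratio Δp'_min/Δp_min = 9.

From the uncertainty principle ΔxΔp ≥ ℏ/2, the minimum momentum uncertainty is Δp_min = ℏ/(2Δx).

Original (Δx = 0.17 nm = 1.700e-10 m):
Δp_min = (1.055e-34 J·s)/(2 × 1.700e-10 m) = 3.102e-25 kg·m/s

When Δx → (1/9)Δx:
Δp'_min = ℏ/(2 × (1/9)Δx) = 9 × ℏ/(2Δx) = 9 × Δp_min
Δp'_min = 9 × 3.102e-25 kg·m/s = 2.792e-24 kg·m/s

Since Δp_min ∝ 1/Δx, when Δx is decreased to 1/9 of its original value, Δp_min increases to 9 times its original value.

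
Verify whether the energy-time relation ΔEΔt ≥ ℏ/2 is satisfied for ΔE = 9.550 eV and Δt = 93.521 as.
Yes, it satisfies the uncertainty relation.

Calculate the product ΔEΔt:
ΔE = 9.550 eV = 1.530e-18 J
ΔEΔt = (1.530e-18 J) × (9.352e-17 s)
ΔEΔt = 1.431e-34 J·s

Compare to the minimum allowed value ℏ/2:
ℏ/2 = 5.273e-35 J·s

Since ΔEΔt = 1.431e-34 J·s ≥ 5.273e-35 J·s = ℏ/2,
this satisfies the uncertainty relation.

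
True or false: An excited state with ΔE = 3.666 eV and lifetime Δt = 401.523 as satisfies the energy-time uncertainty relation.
Yes, it satisfies the uncertainty relation.

Calculate the product ΔEΔt:
ΔE = 3.666 eV = 5.874e-19 J
ΔEΔt = (5.874e-19 J) × (4.015e-16 s)
ΔEΔt = 2.358e-34 J·s

Compare to the minimum allowed value ℏ/2:
ℏ/2 = 5.273e-35 J·s

Since ΔEΔt = 2.358e-34 J·s ≥ 5.273e-35 J·s = ℏ/2,
this satisfies the uncertainty relation.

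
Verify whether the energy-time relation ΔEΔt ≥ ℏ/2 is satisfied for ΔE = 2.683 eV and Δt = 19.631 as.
No, it violates the uncertainty relation.

Calculate the product ΔEΔt:
ΔE = 2.683 eV = 4.299e-19 J
ΔEΔt = (4.299e-19 J) × (1.963e-17 s)
ΔEΔt = 8.439e-36 J·s

Compare to the minimum allowed value ℏ/2:
ℏ/2 = 5.273e-35 J·s

Since ΔEΔt = 8.439e-36 J·s < 5.273e-35 J·s = ℏ/2,
this violates the uncertainty relation.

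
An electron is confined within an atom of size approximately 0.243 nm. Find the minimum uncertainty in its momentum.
2.170 × 10^-25 kg·m/s

Using the Heisenberg uncertainty principle:
ΔxΔp ≥ ℏ/2

With Δx ≈ L = 2.430e-10 m (the confinement size):
Δp_min = ℏ/(2Δx)
Δp_min = (1.055e-34 J·s) / (2 × 2.430e-10 m)
Δp_min = 2.170e-25 kg·m/s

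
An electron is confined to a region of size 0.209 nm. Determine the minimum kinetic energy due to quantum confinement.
218.057 meV

Using the uncertainty principle:

1. Position uncertainty: Δx ≈ 2.090e-10 m
2. Minimum momentum uncertainty: Δp = ℏ/(2Δx) = 2.523e-25 kg·m/s
3. Minimum kinetic energy:
   KE = (Δp)²/(2m) = (2.523e-25)²/(2 × 9.109e-31 kg)
   KE = 3.494e-20 J = 218.057 meV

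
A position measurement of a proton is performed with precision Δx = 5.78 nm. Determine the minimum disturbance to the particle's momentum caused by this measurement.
9.123 × 10^-27 kg·m/s

The uncertainty principle implies that measuring position disturbs momentum:
ΔxΔp ≥ ℏ/2

When we measure position with precision Δx, we necessarily introduce a momentum uncertainty:
Δp ≥ ℏ/(2Δx)
Δp_min = (1.055e-34 J·s) / (2 × 5.780e-09 m)
Δp_min = 9.123e-27 kg·m/s

The more precisely we measure position, the greater the momentum disturbance.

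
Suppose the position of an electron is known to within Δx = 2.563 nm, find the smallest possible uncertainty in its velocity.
22.584 km/s

Using the Heisenberg uncertainty principle and Δp = mΔv:
ΔxΔp ≥ ℏ/2
Δx(mΔv) ≥ ℏ/2

The minimum uncertainty in velocity is:
Δv_min = ℏ/(2mΔx)
Δv_min = (1.055e-34 J·s) / (2 × 9.109e-31 kg × 2.563e-09 m)
Δv_min = 2.258e+04 m/s = 22.584 km/s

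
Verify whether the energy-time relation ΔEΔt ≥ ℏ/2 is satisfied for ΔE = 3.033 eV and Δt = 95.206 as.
No, it violates the uncertainty relation.

Calculate the product ΔEΔt:
ΔE = 3.033 eV = 4.859e-19 J
ΔEΔt = (4.859e-19 J) × (9.521e-17 s)
ΔEΔt = 4.626e-35 J·s

Compare to the minimum allowed value ℏ/2:
ℏ/2 = 5.273e-35 J·s

Since ΔEΔt = 4.626e-35 J·s < 5.273e-35 J·s = ℏ/2,
this violates the uncertainty relation.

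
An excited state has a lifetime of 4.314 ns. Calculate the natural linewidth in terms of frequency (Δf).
18.446 MHz

Using the energy-time uncertainty principle and E = hf:
ΔEΔt ≥ ℏ/2
hΔf·Δt ≥ ℏ/2

The minimum frequency uncertainty is:
Δf = ℏ/(2hτ) = 1/(4πτ)
Δf = 1/(4π × 4.314e-09 s)
Δf = 1.845e+07 Hz = 18.446 MHz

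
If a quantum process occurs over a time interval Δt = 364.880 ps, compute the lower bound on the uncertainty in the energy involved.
901.957 neV

Using the energy-time uncertainty principle:
ΔEΔt ≥ ℏ/2

The minimum uncertainty in energy is:
ΔE_min = ℏ/(2Δt)
ΔE_min = (1.055e-34 J·s) / (2 × 3.649e-10 s)
ΔE_min = 1.445e-25 J = 901.957 neV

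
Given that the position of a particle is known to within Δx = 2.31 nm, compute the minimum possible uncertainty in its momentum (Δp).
2.283 × 10^-26 kg·m/s

Using the Heisenberg uncertainty principle:
ΔxΔp ≥ ℏ/2

The minimum uncertainty in momentum is:
Δp_min = ℏ/(2Δx)
Δp_min = (1.055e-34 J·s) / (2 × 2.310e-09 m)
Δp_min = 2.283e-26 kg·m/s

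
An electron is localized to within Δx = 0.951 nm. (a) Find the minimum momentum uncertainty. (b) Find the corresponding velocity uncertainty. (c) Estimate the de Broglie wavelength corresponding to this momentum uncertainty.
(a) Δp_min = 5.545 × 10^-26 kg·m/s
(b) Δv_min = 60.866 km/s
(c) λ_dB = 11.951 nm

Step-by-step:

(a) From the uncertainty principle:
Δp_min = ℏ/(2Δx) = (1.055e-34 J·s)/(2 × 9.510e-10 m) = 5.545e-26 kg·m/s

(b) The velocity uncertainty:
Δv = Δp/m = (5.545e-26 kg·m/s)/(9.109e-31 kg) = 6.087e+04 m/s = 60.866 km/s

(c) The de Broglie wavelength for this momentum:
λ = h/p = (6.626e-34 J·s)/(5.545e-26 kg·m/s) = 1.195e-08 m = 11.951 nm

Note: The de Broglie wavelength is comparable to the localization size, as expected from wave-particle duality.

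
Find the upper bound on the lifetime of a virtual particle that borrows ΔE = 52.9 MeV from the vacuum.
6.221 ys

Using the energy-time uncertainty principle:
ΔEΔt ≥ ℏ/2

For a virtual particle borrowing energy ΔE, the maximum lifetime is:
Δt_max = ℏ/(2ΔE)

Converting energy:
ΔE = 52.9 MeV = 8.476e-12 J

Δt_max = (1.055e-34 J·s) / (2 × 8.476e-12 J)
Δt_max = 6.221e-24 s = 6.221 ys

Virtual particles with higher borrowed energy exist for shorter times.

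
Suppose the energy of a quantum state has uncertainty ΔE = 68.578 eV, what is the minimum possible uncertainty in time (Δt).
4.799 as

Using the energy-time uncertainty principle:
ΔEΔt ≥ ℏ/2

The minimum uncertainty in time is:
Δt_min = ℏ/(2ΔE)
Δt_min = (1.055e-34 J·s) / (2 × 1.099e-17 J)
Δt_min = 4.799e-18 s = 4.799 as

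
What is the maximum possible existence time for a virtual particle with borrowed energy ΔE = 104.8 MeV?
3.140 ys

Using the energy-time uncertainty principle:
ΔEΔt ≥ ℏ/2

For a virtual particle borrowing energy ΔE, the maximum lifetime is:
Δt_max = ℏ/(2ΔE)

Converting energy:
ΔE = 104.8 MeV = 1.679e-11 J

Δt_max = (1.055e-34 J·s) / (2 × 1.679e-11 J)
Δt_max = 3.140e-24 s = 3.140 ys

Virtual particles with higher borrowed energy exist for shorter times.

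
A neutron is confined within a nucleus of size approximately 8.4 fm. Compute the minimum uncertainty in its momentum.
6.277 × 10^-21 kg·m/s

Using the Heisenberg uncertainty principle:
ΔxΔp ≥ ℏ/2

With Δx ≈ L = 8.400e-15 m (the confinement size):
Δp_min = ℏ/(2Δx)
Δp_min = (1.055e-34 J·s) / (2 × 8.400e-15 m)
Δp_min = 6.277e-21 kg·m/s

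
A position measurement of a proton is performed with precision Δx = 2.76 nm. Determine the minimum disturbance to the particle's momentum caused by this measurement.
1.910 × 10^-26 kg·m/s

The uncertainty principle implies that measuring position disturbs momentum:
ΔxΔp ≥ ℏ/2

When we measure position with precision Δx, we necessarily introduce a momentum uncertainty:
Δp ≥ ℏ/(2Δx)
Δp_min = (1.055e-34 J·s) / (2 × 2.760e-09 m)
Δp_min = 1.910e-26 kg·m/s

The more precisely we measure position, the greater the momentum disturbance.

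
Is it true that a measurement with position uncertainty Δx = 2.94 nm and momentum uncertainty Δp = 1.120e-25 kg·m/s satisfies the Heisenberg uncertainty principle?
Yes, it satisfies the uncertainty principle.

Calculate the product ΔxΔp:
ΔxΔp = (2.940e-09 m) × (1.120e-25 kg·m/s)
ΔxΔp = 3.293e-34 J·s

Compare to the minimum allowed value ℏ/2:
ℏ/2 = 5.273e-35 J·s

Since ΔxΔp = 3.293e-34 J·s ≥ 5.273e-35 J·s = ℏ/2,
the measurement satisfies the uncertainty principle.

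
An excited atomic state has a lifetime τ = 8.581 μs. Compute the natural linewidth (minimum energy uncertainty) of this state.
38.353 peV

Using the energy-time uncertainty principle:
ΔEΔt ≥ ℏ/2

The lifetime τ represents the time uncertainty Δt.
The natural linewidth (minimum energy uncertainty) is:

ΔE = ℏ/(2τ)
ΔE = (1.055e-34 J·s) / (2 × 8.581e-06 s)
ΔE = 6.145e-30 J = 38.353 peV

This natural linewidth limits the precision of spectroscopic measurements.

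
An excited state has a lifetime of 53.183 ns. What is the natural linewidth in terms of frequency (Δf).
1.496 MHz

Using the energy-time uncertainty principle and E = hf:
ΔEΔt ≥ ℏ/2
hΔf·Δt ≥ ℏ/2

The minimum frequency uncertainty is:
Δf = ℏ/(2hτ) = 1/(4πτ)
Δf = 1/(4π × 5.318e-08 s)
Δf = 1.496e+06 Hz = 1.496 MHz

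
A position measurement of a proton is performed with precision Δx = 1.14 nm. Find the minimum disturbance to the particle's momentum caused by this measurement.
4.625 × 10^-26 kg·m/s

The uncertainty principle implies that measuring position disturbs momentum:
ΔxΔp ≥ ℏ/2

When we measure position with precision Δx, we necessarily introduce a momentum uncertainty:
Δp ≥ ℏ/(2Δx)
Δp_min = (1.055e-34 J·s) / (2 × 1.140e-09 m)
Δp_min = 4.625e-26 kg·m/s

The more precisely we measure position, the greater the momentum disturbance.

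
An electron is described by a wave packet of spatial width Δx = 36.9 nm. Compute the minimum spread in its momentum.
1.429 × 10^-27 kg·m/s

For a wave packet, the spatial width Δx and momentum spread Δp are related by the uncertainty principle:
ΔxΔp ≥ ℏ/2

The minimum momentum spread is:
Δp_min = ℏ/(2Δx)
Δp_min = (1.055e-34 J·s) / (2 × 3.690e-08 m)
Δp_min = 1.429e-27 kg·m/s

A wave packet cannot have both a well-defined position and well-defined momentum.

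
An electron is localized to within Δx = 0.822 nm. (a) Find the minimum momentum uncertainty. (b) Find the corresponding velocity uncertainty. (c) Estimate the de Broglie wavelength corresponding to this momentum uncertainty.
(a) Δp_min = 6.415 × 10^-26 kg·m/s
(b) Δv_min = 70.418 km/s
(c) λ_dB = 10.330 nm

Step-by-step:

(a) From the uncertainty principle:
Δp_min = ℏ/(2Δx) = (1.055e-34 J·s)/(2 × 8.220e-10 m) = 6.415e-26 kg·m/s

(b) The velocity uncertainty:
Δv = Δp/m = (6.415e-26 kg·m/s)/(9.109e-31 kg) = 7.042e+04 m/s = 70.418 km/s

(c) The de Broglie wavelength for this momentum:
λ = h/p = (6.626e-34 J·s)/(6.415e-26 kg·m/s) = 1.033e-08 m = 10.330 nm

Note: The de Broglie wavelength is comparable to the localization size, as expected from wave-particle duality.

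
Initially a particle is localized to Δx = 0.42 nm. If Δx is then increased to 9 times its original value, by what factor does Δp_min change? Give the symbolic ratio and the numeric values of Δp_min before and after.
Original Δp_min = 1.255 × 10^-25 kg·m/s; new Δp'_min = 1.395 × 10^-26 kg·m/s; ratio Δp'_min/Δp_min = 1/9.

From the uncertainty principle ΔxΔp ≥ ℏ/2, the minimum momentum uncertainty is Δp_min = ℏ/(2Δx).

Original (Δx = 0.42 nm = 4.200e-10 m):
Δp_min = (1.055e-34 J·s)/(2 × 4.200e-10 m) = 1.255e-25 kg·m/s

When Δx → 9Δx:
Δp'_min = ℏ/(2 × 9Δx) = (1/9) × ℏ/(2Δx) = (1/9) × Δp_min
Δp'_min = 1/9 × 1.255e-25 kg·m/s = 1.395e-26 kg·m/s

Since Δp_min ∝ 1/Δx, when Δx is increased to 9 times its original value, Δp_min decreases to 1/9 of its original value.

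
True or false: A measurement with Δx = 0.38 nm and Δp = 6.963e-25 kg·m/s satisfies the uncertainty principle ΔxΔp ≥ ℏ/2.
Yes, it satisfies the uncertainty principle.

Calculate the product ΔxΔp:
ΔxΔp = (3.800e-10 m) × (6.963e-25 kg·m/s)
ΔxΔp = 2.646e-34 J·s

Compare to the minimum allowed value ℏ/2:
ℏ/2 = 5.273e-35 J·s

Since ΔxΔp = 2.646e-34 J·s ≥ 5.273e-35 J·s = ℏ/2,
the measurement satisfies the uncertainty principle.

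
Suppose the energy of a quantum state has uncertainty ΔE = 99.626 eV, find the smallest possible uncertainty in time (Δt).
3.303 as

Using the energy-time uncertainty principle:
ΔEΔt ≥ ℏ/2

The minimum uncertainty in time is:
Δt_min = ℏ/(2ΔE)
Δt_min = (1.055e-34 J·s) / (2 × 1.596e-17 J)
Δt_min = 3.303e-18 s = 3.303 as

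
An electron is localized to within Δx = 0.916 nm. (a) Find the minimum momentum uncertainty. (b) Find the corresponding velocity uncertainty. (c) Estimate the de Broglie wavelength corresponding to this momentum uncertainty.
(a) Δp_min = 5.756 × 10^-26 kg·m/s
(b) Δv_min = 63.192 km/s
(c) λ_dB = 11.511 nm

Step-by-step:

(a) From the uncertainty principle:
Δp_min = ℏ/(2Δx) = (1.055e-34 J·s)/(2 × 9.160e-10 m) = 5.756e-26 kg·m/s

(b) The velocity uncertainty:
Δv = Δp/m = (5.756e-26 kg·m/s)/(9.109e-31 kg) = 6.319e+04 m/s = 63.192 km/s

(c) The de Broglie wavelength for this momentum:
λ = h/p = (6.626e-34 J·s)/(5.756e-26 kg·m/s) = 1.151e-08 m = 11.511 nm

Note: The de Broglie wavelength is comparable to the localization size, as expected from wave-particle duality.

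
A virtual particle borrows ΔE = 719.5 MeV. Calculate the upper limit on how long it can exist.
4.574 × 10^-25 s

Using the energy-time uncertainty principle:
ΔEΔt ≥ ℏ/2

For a virtual particle borrowing energy ΔE, the maximum lifetime is:
Δt_max = ℏ/(2ΔE)

Converting energy:
ΔE = 719.5 MeV = 1.153e-10 J

Δt_max = (1.055e-34 J·s) / (2 × 1.153e-10 J)
Δt_max = 4.574e-25 s = 4.574 × 10^-25 s

Virtual particles with higher borrowed energy exist for shorter times.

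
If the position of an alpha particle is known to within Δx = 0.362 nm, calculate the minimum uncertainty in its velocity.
21.921 m/s

Using the Heisenberg uncertainty principle and Δp = mΔv:
ΔxΔp ≥ ℏ/2
Δx(mΔv) ≥ ℏ/2

The minimum uncertainty in velocity is:
Δv_min = ℏ/(2mΔx)
Δv_min = (1.055e-34 J·s) / (2 × 6.645e-27 kg × 3.620e-10 m)
Δv_min = 2.192e+01 m/s = 21.921 m/s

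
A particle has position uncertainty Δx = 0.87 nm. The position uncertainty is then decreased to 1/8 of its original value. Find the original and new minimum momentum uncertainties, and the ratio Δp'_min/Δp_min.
Original Δp_min = 6.061 × 10^-26 kg·m/s; new Δp'_min = 4.849 × 10^-25 kg·m/s; ratio Δp'_min/Δp_min = 8.

From the uncertainty principle ΔxΔp ≥ ℏ/2, the minimum momentum uncertainty is Δp_min = ℏ/(2Δx).

Original (Δx = 0.87 nm = 8.700e-10 m):
Δp_min = (1.055e-34 J·s)/(2 × 8.700e-10 m) = 6.061e-26 kg·m/s

When Δx → (1/8)Δx:
Δp'_min = ℏ/(2 × (1/8)Δx) = 8 × ℏ/(2Δx) = 8 × Δp_min
Δp'_min = 8 × 6.061e-26 kg·m/s = 4.849e-25 kg·m/s

Since Δp_min ∝ 1/Δx, when Δx is decreased to 1/8 of its original value, Δp_min increases to 8 times its original value.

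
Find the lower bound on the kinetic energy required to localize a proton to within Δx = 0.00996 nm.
52.292 meV

Localizing a particle requires giving it sufficient momentum uncertainty:

1. From uncertainty principle: Δp ≥ ℏ/(2Δx)
   Δp_min = (1.055e-34 J·s) / (2 × 9.960e-12 m)
   Δp_min = 5.294e-24 kg·m/s

2. This momentum uncertainty corresponds to kinetic energy:
   KE ≈ (Δp)²/(2m) = (5.294e-24)²/(2 × 1.673e-27 kg)
   KE = 8.378e-21 J = 52.292 meV

Tighter localization requires more energy.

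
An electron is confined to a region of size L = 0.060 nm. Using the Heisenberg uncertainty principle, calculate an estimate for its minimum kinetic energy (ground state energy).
2.646 eV

Using the uncertainty principle to estimate ground state energy:

1. The position uncertainty is approximately the confinement size:
   Δx ≈ L = 6.000e-11 m

2. From ΔxΔp ≥ ℏ/2, the minimum momentum uncertainty is:
   Δp ≈ ℏ/(2L) = 8.788e-25 kg·m/s

3. The kinetic energy is approximately:
   KE ≈ (Δp)²/(2m) = (8.788e-25)²/(2 × 9.109e-31 kg)
   KE ≈ 4.239e-19 J = 2.646 eV

This is an order-of-magnitude estimate of the ground state energy.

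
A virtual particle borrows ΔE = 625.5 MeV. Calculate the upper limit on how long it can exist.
5.261 × 10^-25 s

Using the energy-time uncertainty principle:
ΔEΔt ≥ ℏ/2

For a virtual particle borrowing energy ΔE, the maximum lifetime is:
Δt_max = ℏ/(2ΔE)

Converting energy:
ΔE = 625.5 MeV = 1.002e-10 J

Δt_max = (1.055e-34 J·s) / (2 × 1.002e-10 J)
Δt_max = 5.261e-25 s = 5.261 × 10^-25 s

Virtual particles with higher borrowed energy exist for shorter times.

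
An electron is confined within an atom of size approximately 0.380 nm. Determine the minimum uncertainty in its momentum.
1.388 × 10^-25 kg·m/s

Using the Heisenberg uncertainty principle:
ΔxΔp ≥ ℏ/2

With Δx ≈ L = 3.800e-10 m (the confinement size):
Δp_min = ℏ/(2Δx)
Δp_min = (1.055e-34 J·s) / (2 × 3.800e-10 m)
Δp_min = 1.388e-25 kg·m/s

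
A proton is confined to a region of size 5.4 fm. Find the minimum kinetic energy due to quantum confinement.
177.896 keV

Using the uncertainty principle:

1. Position uncertainty: Δx ≈ 5.400e-15 m
2. Minimum momentum uncertainty: Δp = ℏ/(2Δx) = 9.765e-21 kg·m/s
3. Minimum kinetic energy:
   KE = (Δp)²/(2m) = (9.765e-21)²/(2 × 1.673e-27 kg)
   KE = 2.850e-14 J = 177.896 keV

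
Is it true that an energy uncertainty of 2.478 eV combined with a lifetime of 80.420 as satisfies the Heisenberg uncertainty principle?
No, it violates the uncertainty relation.

Calculate the product ΔEΔt:
ΔE = 2.478 eV = 3.970e-19 J
ΔEΔt = (3.970e-19 J) × (8.042e-17 s)
ΔEΔt = 3.193e-35 J·s

Compare to the minimum allowed value ℏ/2:
ℏ/2 = 5.273e-35 J·s

Since ΔEΔt = 3.193e-35 J·s < 5.273e-35 J·s = ℏ/2,
this violates the uncertainty relation.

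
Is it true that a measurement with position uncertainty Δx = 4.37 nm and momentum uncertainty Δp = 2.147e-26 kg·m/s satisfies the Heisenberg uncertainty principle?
Yes, it satisfies the uncertainty principle.

Calculate the product ΔxΔp:
ΔxΔp = (4.370e-09 m) × (2.147e-26 kg·m/s)
ΔxΔp = 9.382e-35 J·s

Compare to the minimum allowed value ℏ/2:
ℏ/2 = 5.273e-35 J·s

Since ΔxΔp = 9.382e-35 J·s ≥ 5.273e-35 J·s = ℏ/2,
the measurement satisfies the uncertainty principle.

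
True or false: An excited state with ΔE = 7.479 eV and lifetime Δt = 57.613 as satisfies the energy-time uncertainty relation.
Yes, it satisfies the uncertainty relation.

Calculate the product ΔEΔt:
ΔE = 7.479 eV = 1.198e-18 J
ΔEΔt = (1.198e-18 J) × (5.761e-17 s)
ΔEΔt = 6.904e-35 J·s

Compare to the minimum allowed value ℏ/2:
ℏ/2 = 5.273e-35 J·s

Since ΔEΔt = 6.904e-35 J·s ≥ 5.273e-35 J·s = ℏ/2,
this satisfies the uncertainty relation.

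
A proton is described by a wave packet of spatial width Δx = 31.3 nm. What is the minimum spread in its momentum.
1.685 × 10^-27 kg·m/s

For a wave packet, the spatial width Δx and momentum spread Δp are related by the uncertainty principle:
ΔxΔp ≥ ℏ/2

The minimum momentum spread is:
Δp_min = ℏ/(2Δx)
Δp_min = (1.055e-34 J·s) / (2 × 3.130e-08 m)
Δp_min = 1.685e-27 kg·m/s

A wave packet cannot have both a well-defined position and well-defined momentum.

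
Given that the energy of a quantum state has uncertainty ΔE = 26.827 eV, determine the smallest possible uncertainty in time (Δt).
12.268 as

Using the energy-time uncertainty principle:
ΔEΔt ≥ ℏ/2

The minimum uncertainty in time is:
Δt_min = ℏ/(2ΔE)
Δt_min = (1.055e-34 J·s) / (2 × 4.298e-18 J)
Δt_min = 1.227e-17 s = 12.268 as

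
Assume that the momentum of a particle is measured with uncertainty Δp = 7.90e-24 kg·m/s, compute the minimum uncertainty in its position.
6.675 pm

Using the Heisenberg uncertainty principle:
ΔxΔp ≥ ℏ/2

The minimum uncertainty in position is:
Δx_min = ℏ/(2Δp)
Δx_min = (1.055e-34 J·s) / (2 × 7.900e-24 kg·m/s)
Δx_min = 6.675e-12 m = 6.675 pm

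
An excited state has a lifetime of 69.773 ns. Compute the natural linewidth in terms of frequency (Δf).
1.141 MHz

Using the energy-time uncertainty principle and E = hf:
ΔEΔt ≥ ℏ/2
hΔf·Δt ≥ ℏ/2

The minimum frequency uncertainty is:
Δf = ℏ/(2hτ) = 1/(4πτ)
Δf = 1/(4π × 6.977e-08 s)
Δf = 1.141e+06 Hz = 1.141 MHz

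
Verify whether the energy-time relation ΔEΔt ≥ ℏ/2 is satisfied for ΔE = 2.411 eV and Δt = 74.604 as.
No, it violates the uncertainty relation.

Calculate the product ΔEΔt:
ΔE = 2.411 eV = 3.863e-19 J
ΔEΔt = (3.863e-19 J) × (7.460e-17 s)
ΔEΔt = 2.882e-35 J·s

Compare to the minimum allowed value ℏ/2:
ℏ/2 = 5.273e-35 J·s

Since ΔEΔt = 2.882e-35 J·s < 5.273e-35 J·s = ℏ/2,
this violates the uncertainty relation.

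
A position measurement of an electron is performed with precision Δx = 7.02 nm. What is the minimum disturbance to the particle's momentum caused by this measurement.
7.511 × 10^-27 kg·m/s

The uncertainty principle implies that measuring position disturbs momentum:
ΔxΔp ≥ ℏ/2

When we measure position with precision Δx, we necessarily introduce a momentum uncertainty:
Δp ≥ ℏ/(2Δx)
Δp_min = (1.055e-34 J·s) / (2 × 7.020e-09 m)
Δp_min = 7.511e-27 kg·m/s

The more precisely we measure position, the greater the momentum disturbance.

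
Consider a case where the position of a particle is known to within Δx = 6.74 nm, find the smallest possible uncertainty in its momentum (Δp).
7.823 × 10^-27 kg·m/s

Using the Heisenberg uncertainty principle:
ΔxΔp ≥ ℏ/2

The minimum uncertainty in momentum is:
Δp_min = ℏ/(2Δx)
Δp_min = (1.055e-34 J·s) / (2 × 6.740e-09 m)
Δp_min = 7.823e-27 kg·m/s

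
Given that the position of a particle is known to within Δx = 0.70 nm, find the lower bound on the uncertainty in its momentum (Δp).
7.533 × 10^-26 kg·m/s

Using the Heisenberg uncertainty principle:
ΔxΔp ≥ ℏ/2

The minimum uncertainty in momentum is:
Δp_min = ℏ/(2Δx)
Δp_min = (1.055e-34 J·s) / (2 × 7.000e-10 m)
Δp_min = 7.533e-26 kg·m/s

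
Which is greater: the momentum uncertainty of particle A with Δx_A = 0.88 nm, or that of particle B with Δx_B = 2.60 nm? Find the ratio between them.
Particle A has the larger minimum momentum uncertainty, by a factor of 2.95.

For each particle, the minimum momentum uncertainty is Δp_min = ℏ/(2Δx):

Particle A: Δp_A = ℏ/(2×8.800e-10 m) = 5.992e-26 kg·m/s
Particle B: Δp_B = ℏ/(2×2.600e-09 m) = 2.028e-26 kg·m/s

Ratio: Δp_A/Δp_B = 2.95

Since Δp_min ∝ 1/Δx, the particle with smaller position uncertainty (A) has larger momentum uncertainty.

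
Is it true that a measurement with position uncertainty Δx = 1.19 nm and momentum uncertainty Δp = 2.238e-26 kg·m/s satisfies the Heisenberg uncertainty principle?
No, it violates the uncertainty principle (impossible measurement).

Calculate the product ΔxΔp:
ΔxΔp = (1.190e-09 m) × (2.238e-26 kg·m/s)
ΔxΔp = 2.663e-35 J·s

Compare to the minimum allowed value ℏ/2:
ℏ/2 = 5.273e-35 J·s

Since ΔxΔp = 2.663e-35 J·s < 5.273e-35 J·s = ℏ/2,
the measurement violates the uncertainty principle.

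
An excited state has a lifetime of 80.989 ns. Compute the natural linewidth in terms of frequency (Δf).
982.571 kHz

Using the energy-time uncertainty principle and E = hf:
ΔEΔt ≥ ℏ/2
hΔf·Δt ≥ ℏ/2

The minimum frequency uncertainty is:
Δf = ℏ/(2hτ) = 1/(4πτ)
Δf = 1/(4π × 8.099e-08 s)
Δf = 9.826e+05 Hz = 982.571 kHz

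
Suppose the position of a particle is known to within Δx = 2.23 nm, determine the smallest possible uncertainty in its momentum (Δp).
2.365 × 10^-26 kg·m/s

Using the Heisenberg uncertainty principle:
ΔxΔp ≥ ℏ/2

The minimum uncertainty in momentum is:
Δp_min = ℏ/(2Δx)
Δp_min = (1.055e-34 J·s) / (2 × 2.230e-09 m)
Δp_min = 2.365e-26 kg·m/s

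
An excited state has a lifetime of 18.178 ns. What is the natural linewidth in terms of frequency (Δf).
4.378 MHz

Using the energy-time uncertainty principle and E = hf:
ΔEΔt ≥ ℏ/2
hΔf·Δt ≥ ℏ/2

The minimum frequency uncertainty is:
Δf = ℏ/(2hτ) = 1/(4πτ)
Δf = 1/(4π × 1.818e-08 s)
Δf = 4.378e+06 Hz = 4.378 MHz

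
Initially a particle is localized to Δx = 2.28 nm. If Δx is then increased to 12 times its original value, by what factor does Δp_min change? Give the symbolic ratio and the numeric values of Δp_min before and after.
Original Δp_min = 2.313 × 10^-26 kg·m/s; new Δp'_min = 1.927 × 10^-27 kg·m/s; ratio Δp'_min/Δp_min = 1/12.

From the uncertainty principle ΔxΔp ≥ ℏ/2, the minimum momentum uncertainty is Δp_min = ℏ/(2Δx).

Original (Δx = 2.28 nm = 2.280e-09 m):
Δp_min = (1.055e-34 J·s)/(2 × 2.280e-09 m) = 2.313e-26 kg·m/s

When Δx → 12Δx:
Δp'_min = ℏ/(2 × 12Δx) = (1/12) × ℏ/(2Δx) = (1/12) × Δp_min
Δp'_min = 1/12 × 2.313e-26 kg·m/s = 1.927e-27 kg·m/s

Since Δp_min ∝ 1/Δx, when Δx is increased to 12 times its original value, Δp_min decreases to 1/12 of its original value.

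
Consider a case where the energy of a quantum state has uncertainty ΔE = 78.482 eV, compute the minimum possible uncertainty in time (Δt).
4.193 as

Using the energy-time uncertainty principle:
ΔEΔt ≥ ℏ/2

The minimum uncertainty in time is:
Δt_min = ℏ/(2ΔE)
Δt_min = (1.055e-34 J·s) / (2 × 1.257e-17 J)
Δt_min = 4.193e-18 s = 4.193 as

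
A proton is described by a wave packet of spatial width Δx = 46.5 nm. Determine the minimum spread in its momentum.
1.134 × 10^-27 kg·m/s

For a wave packet, the spatial width Δx and momentum spread Δp are related by the uncertainty principle:
ΔxΔp ≥ ℏ/2

The minimum momentum spread is:
Δp_min = ℏ/(2Δx)
Δp_min = (1.055e-34 J·s) / (2 × 4.650e-08 m)
Δp_min = 1.134e-27 kg·m/s

A wave packet cannot have both a well-defined position and well-defined momentum.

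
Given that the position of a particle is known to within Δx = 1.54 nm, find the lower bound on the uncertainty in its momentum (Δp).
3.424 × 10^-26 kg·m/s

Using the Heisenberg uncertainty principle:
ΔxΔp ≥ ℏ/2

The minimum uncertainty in momentum is:
Δp_min = ℏ/(2Δx)
Δp_min = (1.055e-34 J·s) / (2 × 1.540e-09 m)
Δp_min = 3.424e-26 kg·m/s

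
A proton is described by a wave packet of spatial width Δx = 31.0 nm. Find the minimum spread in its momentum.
1.701 × 10^-27 kg·m/s

For a wave packet, the spatial width Δx and momentum spread Δp are related by the uncertainty principle:
ΔxΔp ≥ ℏ/2

The minimum momentum spread is:
Δp_min = ℏ/(2Δx)
Δp_min = (1.055e-34 J·s) / (2 × 3.100e-08 m)
Δp_min = 1.701e-27 kg·m/s

A wave packet cannot have both a well-defined position and well-defined momentum.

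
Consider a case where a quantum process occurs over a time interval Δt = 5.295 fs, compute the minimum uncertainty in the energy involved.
62.154 meV

Using the energy-time uncertainty principle:
ΔEΔt ≥ ℏ/2

The minimum uncertainty in energy is:
ΔE_min = ℏ/(2Δt)
ΔE_min = (1.055e-34 J·s) / (2 × 5.295e-15 s)
ΔE_min = 9.958e-21 J = 62.154 meV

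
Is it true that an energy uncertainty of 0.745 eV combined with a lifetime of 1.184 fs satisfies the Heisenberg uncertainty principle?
Yes, it satisfies the uncertainty relation.

Calculate the product ΔEΔt:
ΔE = 0.745 eV = 1.194e-19 J
ΔEΔt = (1.194e-19 J) × (1.184e-15 s)
ΔEΔt = 1.413e-34 J·s

Compare to the minimum allowed value ℏ/2:
ℏ/2 = 5.273e-35 J·s

Since ΔEΔt = 1.413e-34 J·s ≥ 5.273e-35 J·s = ℏ/2,
this satisfies the uncertainty relation.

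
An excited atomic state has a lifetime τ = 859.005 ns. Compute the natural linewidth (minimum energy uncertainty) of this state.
383.125 peV

Using the energy-time uncertainty principle:
ΔEΔt ≥ ℏ/2

The lifetime τ represents the time uncertainty Δt.
The natural linewidth (minimum energy uncertainty) is:

ΔE = ℏ/(2τ)
ΔE = (1.055e-34 J·s) / (2 × 8.590e-07 s)
ΔE = 6.138e-29 J = 383.125 peV

This natural linewidth limits the precision of spectroscopic measurements.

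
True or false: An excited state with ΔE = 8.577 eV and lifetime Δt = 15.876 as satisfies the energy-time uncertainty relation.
No, it violates the uncertainty relation.

Calculate the product ΔEΔt:
ΔE = 8.577 eV = 1.374e-18 J
ΔEΔt = (1.374e-18 J) × (1.588e-17 s)
ΔEΔt = 2.182e-35 J·s

Compare to the minimum allowed value ℏ/2:
ℏ/2 = 5.273e-35 J·s

Since ΔEΔt = 2.182e-35 J·s < 5.273e-35 J·s = ℏ/2,
this violates the uncertainty relation.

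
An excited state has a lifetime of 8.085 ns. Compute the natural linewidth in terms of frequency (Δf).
9.843 MHz

Using the energy-time uncertainty principle and E = hf:
ΔEΔt ≥ ℏ/2
hΔf·Δt ≥ ℏ/2

The minimum frequency uncertainty is:
Δf = ℏ/(2hτ) = 1/(4πτ)
Δf = 1/(4π × 8.085e-09 s)
Δf = 9.843e+06 Hz = 9.843 MHz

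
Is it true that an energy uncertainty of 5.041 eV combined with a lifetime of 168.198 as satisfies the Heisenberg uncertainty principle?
Yes, it satisfies the uncertainty relation.

Calculate the product ΔEΔt:
ΔE = 5.041 eV = 8.077e-19 J
ΔEΔt = (8.077e-19 J) × (1.682e-16 s)
ΔEΔt = 1.358e-34 J·s

Compare to the minimum allowed value ℏ/2:
ℏ/2 = 5.273e-35 J·s

Since ΔEΔt = 1.358e-34 J·s ≥ 5.273e-35 J·s = ℏ/2,
this satisfies the uncertainty relation.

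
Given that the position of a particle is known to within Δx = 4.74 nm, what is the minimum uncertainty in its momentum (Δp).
1.112 × 10^-26 kg·m/s

Using the Heisenberg uncertainty principle:
ΔxΔp ≥ ℏ/2

The minimum uncertainty in momentum is:
Δp_min = ℏ/(2Δx)
Δp_min = (1.055e-34 J·s) / (2 × 4.740e-09 m)
Δp_min = 1.112e-26 kg·m/s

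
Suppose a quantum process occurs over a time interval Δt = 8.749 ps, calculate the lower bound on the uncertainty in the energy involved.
37.616 μeV

Using the energy-time uncertainty principle:
ΔEΔt ≥ ℏ/2

The minimum uncertainty in energy is:
ΔE_min = ℏ/(2Δt)
ΔE_min = (1.055e-34 J·s) / (2 × 8.749e-12 s)
ΔE_min = 6.027e-24 J = 37.616 μeV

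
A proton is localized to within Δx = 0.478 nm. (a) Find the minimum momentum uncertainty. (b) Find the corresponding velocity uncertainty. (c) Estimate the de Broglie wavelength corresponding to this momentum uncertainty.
(a) Δp_min = 1.103 × 10^-25 kg·m/s
(b) Δv_min = 65.951 m/s
(c) λ_dB = 6.007 nm

Step-by-step:

(a) From the uncertainty principle:
Δp_min = ℏ/(2Δx) = (1.055e-34 J·s)/(2 × 4.780e-10 m) = 1.103e-25 kg·m/s

(b) The velocity uncertainty:
Δv = Δp/m = (1.103e-25 kg·m/s)/(1.673e-27 kg) = 6.595e+01 m/s = 65.951 m/s

(c) The de Broglie wavelength for this momentum:
λ = h/p = (6.626e-34 J·s)/(1.103e-25 kg·m/s) = 6.007e-09 m = 6.007 nm

Note: The de Broglie wavelength is comparable to the localization size, as expected from wave-particle duality.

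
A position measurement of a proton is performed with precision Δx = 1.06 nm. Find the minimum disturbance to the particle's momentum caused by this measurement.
4.974 × 10^-26 kg·m/s

The uncertainty principle implies that measuring position disturbs momentum:
ΔxΔp ≥ ℏ/2

When we measure position with precision Δx, we necessarily introduce a momentum uncertainty:
Δp ≥ ℏ/(2Δx)
Δp_min = (1.055e-34 J·s) / (2 × 1.060e-09 m)
Δp_min = 4.974e-26 kg·m/s

The more precisely we measure position, the greater the momentum disturbance.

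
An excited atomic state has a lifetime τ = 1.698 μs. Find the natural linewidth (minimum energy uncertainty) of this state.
193.820 peV

Using the energy-time uncertainty principle:
ΔEΔt ≥ ℏ/2

The lifetime τ represents the time uncertainty Δt.
The natural linewidth (minimum energy uncertainty) is:

ΔE = ℏ/(2τ)
ΔE = (1.055e-34 J·s) / (2 × 1.698e-06 s)
ΔE = 3.105e-29 J = 193.820 peV

This natural linewidth limits the precision of spectroscopic measurements.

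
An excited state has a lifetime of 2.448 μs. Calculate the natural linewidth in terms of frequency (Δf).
32.507 kHz

Using the energy-time uncertainty principle and E = hf:
ΔEΔt ≥ ℏ/2
hΔf·Δt ≥ ℏ/2

The minimum frequency uncertainty is:
Δf = ℏ/(2hτ) = 1/(4πτ)
Δf = 1/(4π × 2.448e-06 s)
Δf = 3.251e+04 Hz = 32.507 kHz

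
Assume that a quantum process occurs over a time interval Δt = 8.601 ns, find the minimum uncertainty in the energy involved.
38.264 neV

Using the energy-time uncertainty principle:
ΔEΔt ≥ ℏ/2

The minimum uncertainty in energy is:
ΔE_min = ℏ/(2Δt)
ΔE_min = (1.055e-34 J·s) / (2 × 8.601e-09 s)
ΔE_min = 6.131e-27 J = 38.264 neV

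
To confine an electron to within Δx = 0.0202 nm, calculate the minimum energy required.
23.343 eV

Localizing a particle requires giving it sufficient momentum uncertainty:

1. From uncertainty principle: Δp ≥ ℏ/(2Δx)
   Δp_min = (1.055e-34 J·s) / (2 × 2.020e-11 m)
   Δp_min = 2.610e-24 kg·m/s

2. This momentum uncertainty corresponds to kinetic energy:
   KE ≈ (Δp)²/(2m) = (2.610e-24)²/(2 × 9.109e-31 kg)
   KE = 3.740e-18 J = 23.343 eV

Tighter localization requires more energy.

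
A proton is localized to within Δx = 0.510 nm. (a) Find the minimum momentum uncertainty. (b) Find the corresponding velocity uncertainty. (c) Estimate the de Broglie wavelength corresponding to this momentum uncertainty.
(a) Δp_min = 1.034 × 10^-25 kg·m/s
(b) Δv_min = 61.813 m/s
(c) λ_dB = 6.409 nm

Step-by-step:

(a) From the uncertainty principle:
Δp_min = ℏ/(2Δx) = (1.055e-34 J·s)/(2 × 5.100e-10 m) = 1.034e-25 kg·m/s

(b) The velocity uncertainty:
Δv = Δp/m = (1.034e-25 kg·m/s)/(1.673e-27 kg) = 6.181e+01 m/s = 61.813 m/s

(c) The de Broglie wavelength for this momentum:
λ = h/p = (6.626e-34 J·s)/(1.034e-25 kg·m/s) = 6.409e-09 m = 6.409 nm

Note: The de Broglie wavelength is comparable to the localization size, as expected from wave-particle duality.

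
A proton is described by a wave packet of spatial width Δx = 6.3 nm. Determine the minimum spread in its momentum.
8.370 × 10^-27 kg·m/s

For a wave packet, the spatial width Δx and momentum spread Δp are related by the uncertainty principle:
ΔxΔp ≥ ℏ/2

The minimum momentum spread is:
Δp_min = ℏ/(2Δx)
Δp_min = (1.055e-34 J·s) / (2 × 6.300e-09 m)
Δp_min = 8.370e-27 kg·m/s

A wave packet cannot have both a well-defined position and well-defined momentum.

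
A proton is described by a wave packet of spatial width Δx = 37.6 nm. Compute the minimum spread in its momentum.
1.402 × 10^-27 kg·m/s

For a wave packet, the spatial width Δx and momentum spread Δp are related by the uncertainty principle:
ΔxΔp ≥ ℏ/2

The minimum momentum spread is:
Δp_min = ℏ/(2Δx)
Δp_min = (1.055e-34 J·s) / (2 × 3.760e-08 m)
Δp_min = 1.402e-27 kg·m/s

A wave packet cannot have both a well-defined position and well-defined momentum.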